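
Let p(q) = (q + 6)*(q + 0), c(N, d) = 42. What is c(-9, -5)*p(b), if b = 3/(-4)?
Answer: -1323/8 ≈ -165.38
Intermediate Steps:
b = -3/4 (b = 3*(-1/4) = -3/4 ≈ -0.75000)
p(q) = q*(6 + q) (p(q) = (6 + q)*q = q*(6 + q))
c(-9, -5)*p(b) = 42*(-3*(6 - 3/4)/4) = 42*(-3/4*21/4) = 42*(-63/16) = -1323/8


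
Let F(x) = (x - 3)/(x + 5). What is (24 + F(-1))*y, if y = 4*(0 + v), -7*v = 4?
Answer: -368/7 ≈ -52.571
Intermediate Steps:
v = -4/7 (v = -1/7*4 = -4/7 ≈ -0.57143)
y = -16/7 (y = 4*(0 - 4/7) = 4*(-4/7) = -16/7 ≈ -2.2857)
F(x) = (-3 + x)/(5 + x)
(24 + F(-1))*y = (24 + (-3 - 1)/(5 - 1))*(-16/7) = (24 - 4/4)*(-16/7) = (24 + (1/4)*(-4))*(-16/7) = (24 - 1)*(-16/7) = 23*(-16/7) = -368/7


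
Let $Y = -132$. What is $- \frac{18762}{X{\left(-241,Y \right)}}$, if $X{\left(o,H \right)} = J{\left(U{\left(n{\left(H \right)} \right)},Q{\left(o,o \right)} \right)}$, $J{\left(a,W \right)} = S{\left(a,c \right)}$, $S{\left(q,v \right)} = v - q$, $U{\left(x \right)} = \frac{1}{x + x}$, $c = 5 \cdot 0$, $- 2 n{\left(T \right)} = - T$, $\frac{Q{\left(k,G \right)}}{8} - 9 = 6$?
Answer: $-2476584$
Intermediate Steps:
$Q{\left(k,G \right)} = 120$ ($Q{\left(k,G \right)} = 72 + 8 \cdot 6 = 72 + 48 = 120$)
$n{\left(T \right)} = \frac{T}{2}$ ($n{\left(T \right)} = - \frac{\left(-1\right) T}{2} = \frac{T}{2}$)
$c = 0$
$U{\left(x \right)} = \frac{1}{2 x}$
$J{\left(a,W \right)} = - a$ ($J{\left(a,W \right)} = 0 - a = - a$)
$X{\left(o,H \right)} = - \frac{1}{H}$ ($X{\left(o,H \right)} = - \frac{1}{2 \frac{H}{2}} = - \frac{2 \frac{1}{H}}{2} = - \frac{1}{H}$)
$- \frac{18762}{X{\left(-241,Y \right)}} = - \frac{18762}{\left(-1\right) \frac{1}{-132}} = - \frac{18762}{\left(-1\right) \left(- \frac{1}{132}\right)} = - 18762 \frac{1}{\frac{1}{132}} = \left(-18762\right) 132 = -2476584$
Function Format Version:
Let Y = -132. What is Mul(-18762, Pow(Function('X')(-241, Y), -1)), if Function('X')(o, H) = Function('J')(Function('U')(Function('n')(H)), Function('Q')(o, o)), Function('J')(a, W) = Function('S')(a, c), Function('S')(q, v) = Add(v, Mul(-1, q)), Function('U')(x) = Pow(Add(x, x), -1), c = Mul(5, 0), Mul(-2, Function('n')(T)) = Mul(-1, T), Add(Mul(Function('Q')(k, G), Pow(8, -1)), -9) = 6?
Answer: -2476584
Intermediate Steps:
Function('Q')(k, G) = 120 (Function('Q')(k, G) = Add(72, Mul(8, 6)) = Add(72, 48) = 120)
Function('n')(T) = Mul(Rational(1, 2), T) (Function('n')(T) = Mul(Rational(-1, 2), Mul(-1, T)) = Mul(Rational(1, 2), T))
c = 0
Function('U')(x) = Mul(Rational(1, 2), Pow(x, -1)) (Function('U')(x) = Pow(Mul(2, x), -1) = Mul(Rational(1, 2), Pow(x, -1)))
Function('J')(a, W) = Mul(-1, a) (Function('J')(a, W) = Add(0, Mul(-1, a)) = Mul(-1, a))
Function('X')(o, H) = Mul(-1, Pow(H, -1)) (Function('X')(o, H) = Mul(-1, Mul(Rational(1, 2), Pow(Mul(Rational(1, 2), H), -1))) = Mul(-1, Mul(Rational(1, 2), Mul(2, Pow(H, -1)))) = Mul(-1, Pow(H, -1)))
Mul(-18762, Pow(Function('X')(-241, Y), -1)) = Mul(-18762, Pow(Mul(-1, Pow(-132, -1)), -1)) = Mul(-18762, Pow(Mul(-1, Rational(-1, 132)), -1)) = Mul(-18762, Pow(Rational(1, 132), -1)) = Mul(-18762, 132) = -2476584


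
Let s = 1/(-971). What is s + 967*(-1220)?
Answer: -1145527541/971 ≈ -1.1797e+6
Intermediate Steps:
s = -1/971 ≈ -0.0010299
s + 967*(-1220) = -1/971 + 967*(-1220) = -1/971 - 1179740 = -1145527541/971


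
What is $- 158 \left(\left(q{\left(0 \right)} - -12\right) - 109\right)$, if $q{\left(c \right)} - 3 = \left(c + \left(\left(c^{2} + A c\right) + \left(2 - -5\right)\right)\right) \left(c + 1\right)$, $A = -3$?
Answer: $13746$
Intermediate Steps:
$q{\left(c \right)} = 3 + \left(1 + c\right) \left(7 + c^{2} - 2 c\right)$ ($q{\left(c \right)} = 3 + \left(c + \left(\left(c^{2} - 3 c\right) + \left(2 - -5\right)\right)\right) \left(c + 1\right) = 3 + \left(c + \left(\left(c^{2} - 3 c\right) + \left(2 + 5\right)\right)\right) \left(1 + c\right) = 3 + \left(c + \left(\left(c^{2} - 3 c\right) + 7\right)\right) \left(1 + c\right) = 3 + \left(c + \left(7 + c^{2} - 3 c\right)\right) \left(1 + c\right) = 3 + \left(7 + c^{2} - 2 c\right) \left(1 + c\right) = 3 + \left(1 + c\right) \left(7 + c^{2} - 2 c\right)$)
$- 158 \left(\left(q{\left(0 \right)} - -12\right) - 109\right) = - 158 \left(\left(\left(10 + 0^{3} - 0^{2} + 5 \cdot 0\right) - -12\right) - 109\right) = - 158 \left(\left(\left(10 + 0 - 0 + 0\right) + 12\right) - 109\right) = - 158 \left(\left(\left(10 + 0 + 0 + 0\right) + 12\right) - 109\right) = - 158 \left(\left(10 + 12\right) - 109\right) = - 158 \left(22 - 109\right) = - 158 \left(-87\right) = \left(-1\right) \left(-13746\right) = 13746$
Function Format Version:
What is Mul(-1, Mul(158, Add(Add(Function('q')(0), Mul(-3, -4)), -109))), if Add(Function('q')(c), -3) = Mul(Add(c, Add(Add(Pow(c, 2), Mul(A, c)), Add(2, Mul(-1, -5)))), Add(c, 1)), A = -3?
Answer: 13746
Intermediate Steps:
Function('q')(c) = Add(3, Mul(Add(1, c), Add(7, Pow(c, 2), Mul(-2, c)))) (Function('q')(c) = Add(3, Mul(Add(c, Add(Add(Pow(c, 2), Mul(-3, c)), Add(2, Mul(-1, -5)))), Add(c, 1))) = Add(3, Mul(Add(c, Add(Add(Pow(c, 2), Mul(-3, c)), Add(2, 5))), Add(1, c))) = Add(3, Mul(Add(c, Add(Add(Pow(c, 2), Mul(-3, c)), 7)), Add(1, c))) = Add(3, Mul(Add(c, Add(7, Pow(c, 2), Mul(-3, c))), Add(1, c))) = Add(3, Mul(Add(7, Pow(c, 2), Mul(-2, c)), Add(1, c))) = Add(3, Mul(Add(1, c), Add(7, Pow(c, 2), Mul(-2, c)))))
Mul(-1, Mul(158, Add(Add(Function('q')(0), Mul(-3, -4)), -109))) = Mul(-1, Mul(158, Add(Add(Add(10, Pow(0, 3), Mul(-1, Pow(0, 2)), Mul(5, 0)), Mul(-3, -4)), -109))) = Mul(-1, Mul(158, Add(Add(Add(10, 0, Mul(-1, 0), 0), 12), -109))) = Mul(-1, Mul(158, Add(Add(Add(10, 0, 0, 0), 12), -109))) = Mul(-1, Mul(158, Add(Add(10, 12), -109))) = Mul(-1, Mul(158, Add(22, -109))) = Mul(-1, Mul(158, -87)) = Mul(-1, -13746) = 13746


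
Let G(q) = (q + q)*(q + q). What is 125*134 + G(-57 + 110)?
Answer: 27986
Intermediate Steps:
G(q) = 4*q² (G(q) = (2*q)*(2*q) = 4*q²)
125*134 + G(-57 + 110) = 125*134 + 4*(-57 + 110)² = 16750 + 4*53² = 16750 + 4*2809 = 16750 + 11236 = 27986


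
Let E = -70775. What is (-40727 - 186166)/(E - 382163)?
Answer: 4281/8546 ≈ 0.50094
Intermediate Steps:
(-40727 - 186166)/(E - 382163) = (-40727 - 186166)/(-70775 - 382163) = -226893/(-452938) = -226893*(-1/452938) = 4281/8546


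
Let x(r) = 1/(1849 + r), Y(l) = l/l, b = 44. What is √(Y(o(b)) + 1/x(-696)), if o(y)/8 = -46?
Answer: √1154 ≈ 33.971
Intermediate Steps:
o(y) = -368 (o(y) = 8*(-46) = -368)
Y(l) = 1
√(Y(o(b)) + 1/x(-696)) = √(1 + 1/(1/(1849 - 696))) = √(1 + 1/(1/1153)) = √(1 + 1153) = √1154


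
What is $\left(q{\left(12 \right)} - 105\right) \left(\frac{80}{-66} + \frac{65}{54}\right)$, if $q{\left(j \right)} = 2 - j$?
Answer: $\frac{575}{594} \approx 0.96801$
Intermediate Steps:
$\left(q{\left(12 \right)} - 105\right) \left(\frac{80}{-66} + \frac{65}{54}\right) = \left(\left(2 - 12\right) - 105\right) \left(\frac{80}{-66} + \frac{65}{54}\right) = \left(\left(2 - 12\right) - 105\right) \left(80 \left(- \frac{1}{66}\right) + 65 \cdot \frac{1}{54}\right) = \left(-10 - 105\right) \left(- \frac{40}{33} + \frac{65}{54}\right) = \left(-115\right) \left(- \frac{5}{594}\right) = \frac{575}{594}$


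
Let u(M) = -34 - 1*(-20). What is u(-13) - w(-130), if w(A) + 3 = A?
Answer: 119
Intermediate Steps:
w(A) = -3 + A
u(M) = -14 (u(M) = -34 + 20 = -14)
u(-13) - w(-130) = -14 - (-3 - 130) = -14 - 1*(-133) = -14 + 133 = 119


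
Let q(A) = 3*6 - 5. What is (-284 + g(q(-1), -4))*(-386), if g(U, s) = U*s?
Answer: 129696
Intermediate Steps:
q(A) = 13 (q(A) = 18 - 5 = 13)
(-284 + g(q(-1), -4))*(-386) = (-284 + 13*(-4))*(-386) = (-284 - 52)*(-386) = -336*(-386) = 129696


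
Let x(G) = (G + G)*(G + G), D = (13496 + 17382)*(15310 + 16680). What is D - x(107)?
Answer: 987741424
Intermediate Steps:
D = 987787220 (D = 30878*31990 = 987787220)
x(G) = 4*G² (x(G) = (2*G)*(2*G) = 4*G²)
D - x(107) = 987787220 - 4*107² = 987787220 - 4*11449 = 987787220 - 1*45796 = 987787220 - 45796 = 987741424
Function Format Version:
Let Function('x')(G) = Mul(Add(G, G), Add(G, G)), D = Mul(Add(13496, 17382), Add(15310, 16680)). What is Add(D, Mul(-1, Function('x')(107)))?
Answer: 987741424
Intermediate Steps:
D = 987787220 (D = Mul(30878, 31990) = 987787220)
Function('x')(G) = Mul(4, Pow(G, 2)) (Function('x')(G) = Mul(Mul(2, G), Mul(2, G)) = Mul(4, Pow(G, 2)))
Add(D, Mul(-1, Function('x')(107))) = Add(987787220, Mul(-1, Mul(4, Pow(107, 2)))) = Add(987787220, Mul(-1, Mul(4, 11449))) = Add(987787220, Mul(-1, 45796)) = Add(987787220, -45796) = 987741424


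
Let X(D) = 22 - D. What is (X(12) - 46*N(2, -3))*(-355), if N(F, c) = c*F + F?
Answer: -68870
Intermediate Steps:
N(F, c) = F + F*c (N(F, c) = F*c + F = F + F*c)
(X(12) - 46*N(2, -3))*(-355) = ((22 - 1*12) - 92*(1 - 3))*(-355) = ((22 - 12) - 92*(-2))*(-355) = (10 - 46*(-4))*(-355) = (10 + 184)*(-355) = 194*(-355) = -68870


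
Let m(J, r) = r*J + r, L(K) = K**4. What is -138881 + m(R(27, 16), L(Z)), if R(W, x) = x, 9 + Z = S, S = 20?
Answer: 110016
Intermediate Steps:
Z = 11 (Z = -9 + 20 = 11)
m(J, r) = r + J*r (m(J, r) = J*r + r = r + J*r)
-138881 + m(R(27, 16), L(Z)) = -138881 + 11**4*(1 + 16) = -138881 + 14641*17 = -138881 + 248897 = 110016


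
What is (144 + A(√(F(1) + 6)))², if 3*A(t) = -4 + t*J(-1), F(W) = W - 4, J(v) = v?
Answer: (428 - √3)²/9 ≈ 20189.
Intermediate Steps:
F(W) = -4 + W
A(t) = -4/3 - t/3 (A(t) = (-4 + t*(-1))/3 = (-4 - t)/3 = -4/3 - t/3)
(144 + A(√(F(1) + 6)))² = (144 + (-4/3 - √((-4 + 1) + 6)/3))² = (144 + (-4/3 - √(-3 + 6)/3))² = (144 + (-4/3 - √3/3))² = (428/3 - √3/3)²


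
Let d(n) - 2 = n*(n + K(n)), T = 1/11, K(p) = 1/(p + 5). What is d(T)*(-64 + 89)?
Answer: 343225/6776 ≈ 50.653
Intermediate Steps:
K(p) = 1/(5 + p)
T = 1/11 ≈ 0.090909
d(n) = 2 + n*(n + 1/(5 + n))
d(T)*(-64 + 89) = ((1/11 + (2 + (1/11)**2)*(5 + 1/11))/(5 + 1/11))*(-64 + 89) = ((1/11 + (2 + 1/121)*(56/11))/(56/11))*25 = (11*(1/11 + (243/121)*(56/11))/56)*25 = (11*(1/11 + 13608/1331)/56)*25 = ((11/56)*(13729/1331))*25 = (13729/6776)*25 = 343225/6776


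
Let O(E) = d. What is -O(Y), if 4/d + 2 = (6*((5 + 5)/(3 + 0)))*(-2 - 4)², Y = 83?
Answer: -2/359 ≈ -0.0055710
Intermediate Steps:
d = 2/359 (d = 4/(-2 + (6*((5 + 5)/(3 + 0)))*(-2 - 4)²) = 4/(-2 + (6*(10/3))*(-6)²) = 4/(-2 + (6*(10*(⅓)))*36) = 4/(-2 + (6*(10/3))*36) = 4/(-2 + 20*36) = 4/(-2 + 720) = 4/718 = 4*(1/718) = 2/359 ≈ 0.0055710)
O(E) = 2/359
-O(Y) = -1*2/359 = -2/359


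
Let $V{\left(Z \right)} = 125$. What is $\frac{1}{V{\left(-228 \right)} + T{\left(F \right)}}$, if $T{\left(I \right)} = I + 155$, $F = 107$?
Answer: $\frac{1}{387} \approx 0.002584$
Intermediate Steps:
$T{\left(I \right)} = 155 + I$
$\frac{1}{V{\left(-228 \right)} + T{\left(F \right)}} = \frac{1}{125 + \left(155 + 107\right)} = \frac{1}{125 + 262} = \frac{1}{387}$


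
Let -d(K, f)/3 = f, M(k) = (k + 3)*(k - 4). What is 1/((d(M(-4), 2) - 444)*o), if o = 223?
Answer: -1/100350 ≈ -9.9651e-6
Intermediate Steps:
M(k) = (-4 + k)*(3 + k) (M(k) = (3 + k)*(-4 + k) = (-4 + k)*(3 + k))
d(K, f) = -3*f
1/((d(M(-4), 2) - 444)*o) = 1/((-3*2 - 444)*223) = 1/((-6 - 444)*223) = 1/(-450*223) = 1/(-100350) = -1/100350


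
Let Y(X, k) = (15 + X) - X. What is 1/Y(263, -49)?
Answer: 1/15 ≈ 0.066667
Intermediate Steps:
Y(X, k) = 15
1/Y(263, -49) = 1/15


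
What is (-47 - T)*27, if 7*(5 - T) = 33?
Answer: -8937/7 ≈ -1276.7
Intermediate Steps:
T = 2/7 (T = 5 - ⅐*33 = 5 - 33/7 = 2/7 ≈ 0.28571)
(-47 - T)*27 = (-47 - 1*2/7)*27 = (-47 - 2/7)*27 = -331/7*27 = -8937/7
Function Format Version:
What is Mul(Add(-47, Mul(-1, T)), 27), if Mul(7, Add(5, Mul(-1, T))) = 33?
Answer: Rational(-8937, 7) ≈ -1276.7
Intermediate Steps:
T = Rational(2, 7) (T = Add(5, Mul(Rational(-1, 7), 33)) = Add(5, Rational(-33, 7)) = Rational(2, 7) ≈ 0.28571)
Mul(Add(-47, Mul(-1, T)), 27) = Mul(Add(-47, Mul(-1, Rational(2, 7))), 27) = Mul(Add(-47, Rational(-2, 7)), 27) = Mul(Rational(-331, 7), 27) = Rational(-8937, 7)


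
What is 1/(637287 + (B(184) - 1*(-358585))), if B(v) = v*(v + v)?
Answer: 1/1063584 ≈ 9.4022e-7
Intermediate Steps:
B(v) = 2*v² (B(v) = v*(2*v) = 2*v²)
1/(637287 + (B(184) - 1*(-358585))) = 1/(637287 + (2*184² - 1*(-358585))) = 1/(637287 + (2*33856 + 358585)) = 1/(637287 + (67712 + 358585)) = 1/(637287 + 426297) = 1/1063584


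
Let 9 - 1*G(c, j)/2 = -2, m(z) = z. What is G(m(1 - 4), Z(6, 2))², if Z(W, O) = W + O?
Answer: 484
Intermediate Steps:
Z(W, O) = O + W
G(c, j) = 22 (G(c, j) = 18 - 2*(-2) = 18 + 4 = 22)
G(m(1 - 4), Z(6, 2))² = 22² = 484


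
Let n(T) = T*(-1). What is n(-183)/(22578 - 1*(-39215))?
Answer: 3/1013 ≈ 0.0029615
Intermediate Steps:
n(T) = -T
n(-183)/(22578 - 1*(-39215)) = (-1*(-183))/(22578 - 1*(-39215)) = 183/(22578 + 39215) = 183/61793 = 183*(1/61793) = 3/1013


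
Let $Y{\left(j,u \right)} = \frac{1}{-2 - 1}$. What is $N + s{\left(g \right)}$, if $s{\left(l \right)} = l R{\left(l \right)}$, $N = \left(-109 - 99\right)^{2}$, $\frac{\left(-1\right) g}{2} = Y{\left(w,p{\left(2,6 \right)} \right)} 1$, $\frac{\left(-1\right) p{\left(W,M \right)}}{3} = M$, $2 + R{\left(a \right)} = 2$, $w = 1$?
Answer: $43264$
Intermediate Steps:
$R{\left(a \right)} = 0$ ($R{\left(a \right)} = -2 + 2 = 0$)
$p{\left(W,M \right)} = - 3 M$
$Y{\left(j,u \right)} = - \frac{1}{3}$ ($Y{\left(j,u \right)} = \frac{1}{-3} = - \frac{1}{3}$)
$g = \frac{2}{3}$ ($g = - 2 \left(\left(- \frac{1}{3}\right) 1\right) = \left(-2\right) \left(- \frac{1}{3}\right) = \frac{2}{3} \approx 0.66667$)
$N = 43264$ ($N = \left(-208\right)^{2} = 43264$)
$s{\left(l \right)} = 0$ ($s{\left(l \right)} = l 0 = 0$)
$N + s{\left(g \right)} = 43264 + 0 = 43264$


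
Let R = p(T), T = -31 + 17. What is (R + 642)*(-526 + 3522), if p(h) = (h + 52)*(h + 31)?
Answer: 3858848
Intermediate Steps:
T = -14
p(h) = (31 + h)*(52 + h) (p(h) = (52 + h)*(31 + h) = (31 + h)*(52 + h))
R = 646 (R = 1612 + (-14)² + 83*(-14) = 1612 + 196 - 1162 = 646)
(R + 642)*(-526 + 3522) = (646 + 642)*(-526 + 3522) = 1288*2996 = 3858848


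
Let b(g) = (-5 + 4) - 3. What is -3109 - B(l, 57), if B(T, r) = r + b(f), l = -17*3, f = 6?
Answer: -3162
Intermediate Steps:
l = -51
b(g) = -4 (b(g) = -1 - 3 = -4)
B(T, r) = -4 + r (B(T, r) = r - 4 = -4 + r)
-3109 - B(l, 57) = -3109 - (-4 + 57) = -3109 - 1*53 = -3109 - 53 = -3162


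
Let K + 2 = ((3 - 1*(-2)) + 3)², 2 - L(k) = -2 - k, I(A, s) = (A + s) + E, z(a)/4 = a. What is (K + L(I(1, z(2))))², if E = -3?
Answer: 5184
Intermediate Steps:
z(a) = 4*a
I(A, s) = -3 + A + s (I(A, s) = (A + s) - 3 = -3 + A + s)
L(k) = 4 + k (L(k) = 2 - (-2 - k) = 2 + (2 + k) = 4 + k)
K = 62 (K = -2 + ((3 - 1*(-2)) + 3)² = -2 + ((3 + 2) + 3)² = -2 + (5 + 3)² = -2 + 8² = -2 + 64 = 62)
(K + L(I(1, z(2))))² = (62 + (4 + (-3 + 1 + 4*2)))² = (62 + (4 + (-3 + 1 + 8)))² = (62 + (4 + 6))² = (62 + 10)² = 72² = 5184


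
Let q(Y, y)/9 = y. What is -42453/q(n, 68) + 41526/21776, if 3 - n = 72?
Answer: -12486703/185096 ≈ -67.461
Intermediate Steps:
n = -69 (n = 3 - 1*72 = 3 - 72 = -69)
q(Y, y) = 9*y
-42453/q(n, 68) + 41526/21776 = -42453/(9*68) + 41526/21776 = -42453/612 + 41526*(1/21776) = -42453*1/612 + 20763/10888 = -4717/68 + 20763/10888 = -12486703/185096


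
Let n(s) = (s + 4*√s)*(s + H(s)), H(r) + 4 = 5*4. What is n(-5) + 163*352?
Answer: 57321 + 44*I*√5 ≈ 57321.0 + 98.387*I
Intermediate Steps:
H(r) = 16 (H(r) = -4 + 5*4 = -4 + 20 = 16)
n(s) = (16 + s)*(s + 4*√s) (n(s) = (s + 4*√s)*(s + 16) = (s + 4*√s)*(16 + s) = (16 + s)*(s + 4*√s))
n(-5) + 163*352 = ((-5)² + 4*(-5)^(3/2) + 16*(-5) + 64*√(-5)) + 163*352 = (25 + 4*(-5*I*√5) - 80 + 64*(I*√5)) + 57376 = (25 - 20*I*√5 - 80 + 64*I*√5) + 57376 = (-55 + 44*I*√5) + 57376 = 57321 + 44*I*√5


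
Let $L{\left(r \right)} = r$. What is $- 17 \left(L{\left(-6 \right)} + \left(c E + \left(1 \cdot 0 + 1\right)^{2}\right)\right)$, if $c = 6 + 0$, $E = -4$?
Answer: $493$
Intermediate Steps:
$c = 6$
$- 17 \left(L{\left(-6 \right)} + \left(c E + \left(1 \cdot 0 + 1\right)^{2}\right)\right) = - 17 \left(-6 + \left(6 \left(-4\right) + \left(1 \cdot 0 + 1\right)^{2}\right)\right) = - 17 \left(-6 - \left(24 - \left(0 + 1\right)^{2}\right)\right) = - 17 \left(-6 - \left(24 - 1^{2}\right)\right) = - 17 \left(-6 + \left(-24 + 1\right)\right) = - 17 \left(-6 - 23\right) = \left(-17\right) \left(-29\right) = 493$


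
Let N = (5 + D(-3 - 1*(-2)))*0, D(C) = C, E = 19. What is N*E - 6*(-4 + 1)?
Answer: 18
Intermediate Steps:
N = 0 (N = (5 + (-3 - 1*(-2)))*0 = (5 + (-3 + 2))*0 = (5 - 1)*0 = 4*0 = 0)
N*E - 6*(-4 + 1) = 0*19 - 6*(-4 + 1) = 0 - 6*(-3) = 0 + 18 = 18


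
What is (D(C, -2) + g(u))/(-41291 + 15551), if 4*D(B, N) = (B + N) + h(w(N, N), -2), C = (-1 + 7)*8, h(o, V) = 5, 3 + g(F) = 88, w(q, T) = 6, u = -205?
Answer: -391/102960 ≈ -0.0037976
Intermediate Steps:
g(F) = 85 (g(F) = -3 + 88 = 85)
C = 48 (C = 6*8 = 48)
D(B, N) = 5/4 + B/4 + N/4 (D(B, N) = ((B + N) + 5)/4 = (5 + B + N)/4 = 5/4 + B/4 + N/4)
(D(C, -2) + g(u))/(-41291 + 15551) = ((5/4 + (1/4)*48 + (1/4)*(-2)) + 85)/(-41291 + 15551) = ((5/4 + 12 - 1/2) + 85)/(-25740) = (51/4 + 85)*(-1/25740) = (391/4)*(-1/25740) = -391/102960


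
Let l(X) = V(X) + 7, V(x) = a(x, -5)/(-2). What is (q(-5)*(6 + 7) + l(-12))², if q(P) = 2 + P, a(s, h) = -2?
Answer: 961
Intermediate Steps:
V(x) = 1 (V(x) = -2/(-2) = -2*(-½) = 1)
l(X) = 8 (l(X) = 1 + 7 = 8)
(q(-5)*(6 + 7) + l(-12))² = ((2 - 5)*(6 + 7) + 8)² = (-3*13 + 8)² = (-39 + 8)² = (-31)² = 961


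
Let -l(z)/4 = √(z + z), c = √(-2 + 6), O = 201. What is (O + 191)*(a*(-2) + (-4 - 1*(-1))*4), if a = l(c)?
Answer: 1568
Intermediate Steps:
c = 2 (c = √4 = 2)
l(z) = -4*√2*√z (l(z) = -4*√(z + z) = -4*√2*√z)
a = -8 (a = -4*√2*√2 = -8)
(O + 191)*(a*(-2) + (-4 - 1*(-1))*4) = (201 + 191)*(-8*(-2) + (-4 - 1*(-1))*4) = 392*(16 + (-4 + 1)*4) = 392*(16 - 3*4) = 392*(16 - 12) = 392*4 = 1568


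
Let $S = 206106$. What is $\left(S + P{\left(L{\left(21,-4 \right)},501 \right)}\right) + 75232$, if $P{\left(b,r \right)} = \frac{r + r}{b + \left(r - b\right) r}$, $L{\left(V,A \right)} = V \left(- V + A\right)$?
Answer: $\frac{48155781780}{171167} \approx 2.8134 \cdot 10^{5}$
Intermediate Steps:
$L{\left(V,A \right)} = V \left(A - V\right)$
$P{\left(b,r \right)} = \frac{2 r}{b + r \left(r - b\right)}$
$\left(S + P{\left(L{\left(21,-4 \right)},501 \right)}\right) + 75232 = \left(206106 + 2 \cdot 501 \frac{1}{21 \left(-4 - 21\right) + 501^{2} - 21 \left(-4 - 21\right) 501}\right) + 75232 = \left(206106 + 2 \cdot 501 \frac{1}{21 \left(-4 - 21\right) + 251001 - 21 \left(-4 - 21\right) 501}\right) + 75232 = \left(206106 + 2 \cdot 501 \frac{1}{21 \left(-25\right) + 251001 - 21 \left(-25\right) 501}\right) + 75232 = \left(206106 + 2 \cdot 501 \frac{1}{-525 + 251001 - \left(-525\right) 501}\right) + 75232 = \left(206106 + 2 \cdot 501 \frac{1}{-525 + 251001 + 263025}\right) + 75232 = \left(206106 + 2 \cdot 501 \cdot \frac{1}{513501}\right) + 75232 = \left(206106 + \frac{334}{171167}\right) + 75232 = \frac{35278546036}{171167} + 75232 = \frac{48155781780}{171167}$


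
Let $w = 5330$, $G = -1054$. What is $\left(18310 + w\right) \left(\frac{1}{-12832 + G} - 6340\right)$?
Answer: $- \frac{1040600188620}{6943} \approx -1.4988 \cdot 10^{8}$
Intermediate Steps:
$\left(18310 + w\right) \left(\frac{1}{-12832 + G} - 6340\right) = \left(18310 + 5330\right) \left(\frac{1}{-12832 - 1054} - 6340\right) = 23640 \left(\frac{1}{-13886} - 6340\right) = 23640 \left(- \frac{1}{13886} - 6340\right) = 23640 \left(- \frac{88037241}{13886}\right) = - \frac{1040600188620}{6943}$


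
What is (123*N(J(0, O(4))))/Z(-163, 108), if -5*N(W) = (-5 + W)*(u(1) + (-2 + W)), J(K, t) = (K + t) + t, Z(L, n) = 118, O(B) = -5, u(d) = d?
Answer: -4059/118 ≈ -34.398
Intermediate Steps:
J(K, t) = K + 2*t
N(W) = -(-1 + W)*(-5 + W)/5 (N(W) = -(-5 + W)*(1 + (-2 + W))/5 = -(-5 + W)*(-1 + W)/5 = -(-1 + W)*(-5 + W)/5)
(123*N(J(0, O(4))))/Z(-163, 108) = (123*(-1 - (0 + 2*(-5))**2/5 + 6*(0 + 2*(-5))/5))/118 = (123*(-1 - (0 - 10)**2/5 + 6*(0 - 10)/5))*(1/118) = (123*(-1 - 1/5*(-10)**2 + (6/5)*(-10)))*(1/118) = (123*(-1 - 1/5*100 - 12))*(1/118) = (123*(-1 - 20 - 12))*(1/118) = (123*(-33))*(1/118) = -4059*1/118 = -4059/118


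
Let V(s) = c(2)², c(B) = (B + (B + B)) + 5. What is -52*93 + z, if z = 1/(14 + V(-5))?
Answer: -652859/135 ≈ -4836.0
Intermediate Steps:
c(B) = 5 + 3*B (c(B) = (B + 2*B) + 5 = 3*B + 5 = 5 + 3*B)
V(s) = 121 (V(s) = (5 + 3*2)² = (5 + 6)² = 11² = 121)
z = 1/135 (z = 1/(14 + 121) = 1/135 ≈ 0.0074074)
-52*93 + z = -52*93 + 1/135 = -4836 + 1/135 = -652859/135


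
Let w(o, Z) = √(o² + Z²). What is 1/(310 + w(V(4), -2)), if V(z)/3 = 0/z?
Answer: 1/312 ≈ 0.0032051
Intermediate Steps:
V(z) = 0 (V(z) = 3*(0/z) = 3*0 = 0)
w(o, Z) = √(Z² + o²)
1/(310 + w(V(4), -2)) = 1/(310 + √((-2)² + 0²)) = 1/(310 + √(4 + 0)) = 1/(310 + √4) = 1/(310 + 2) = 1/312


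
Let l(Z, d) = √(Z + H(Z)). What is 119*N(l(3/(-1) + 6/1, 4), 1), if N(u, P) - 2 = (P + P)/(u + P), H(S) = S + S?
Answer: 595/2 ≈ 297.50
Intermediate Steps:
H(S) = 2*S
l(Z, d) = √3*√Z (l(Z, d) = √(Z + 2*Z) = √(3*Z) = √3*√Z)
N(u, P) = 2 + 2*P/(P + u) (N(u, P) = 2 + (P + P)/(u + P) = 2 + (2*P)/(P + u) = 2 + 2*P/(P + u))
119*N(l(3/(-1) + 6/1, 4), 1) = 119*(2*(√3*√(3/(-1) + 6/1) + 2*1)/(1 + √3*√(3/(-1) + 6/1))) = 119*(2*(√3*√(3*(-1) + 6*1) + 2)/(1 + √3*√(3*(-1) + 6*1))) = 119*(2*(√3*√(-3 + 6) + 2)/(1 + √3*√(-3 + 6))) = 119*(2*(√3*√3 + 2)/(1 + √3*√3)) = 119*(2*(3 + 2)/(1 + 3)) = 119*(2*5/4) = 119*(2*(¼)*5) = 119*(5/2) = 595/2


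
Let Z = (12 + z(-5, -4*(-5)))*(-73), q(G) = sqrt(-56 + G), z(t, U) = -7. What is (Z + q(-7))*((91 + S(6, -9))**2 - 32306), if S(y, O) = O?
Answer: 9337430 - 76746*I*sqrt(7) ≈ 9.3374e+6 - 2.0305e+5*I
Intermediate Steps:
Z = -365 (Z = (12 - 7)*(-73) = 5*(-73) = -365)
(Z + q(-7))*((91 + S(6, -9))**2 - 32306) = (-365 + sqrt(-56 - 7))*((91 - 9)**2 - 32306) = (-365 + sqrt(-63))*(82**2 - 32306) = (-365 + 3*I*sqrt(7))*(6724 - 32306) = (-365 + 3*I*sqrt(7))*(-25582) = 9337430 - 76746*I*sqrt(7)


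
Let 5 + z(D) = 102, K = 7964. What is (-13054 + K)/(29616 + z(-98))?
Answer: -5090/29713 ≈ -0.17131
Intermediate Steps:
z(D) = 97 (z(D) = -5 + 102 = 97)
(-13054 + K)/(29616 + z(-98)) = (-13054 + 7964)/(29616 + 97) = -5090/29713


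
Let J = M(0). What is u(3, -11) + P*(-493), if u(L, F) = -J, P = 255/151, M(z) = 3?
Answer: -126168/151 ≈ -835.55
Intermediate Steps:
J = 3
P = 255/151 (P = 255*(1/151) = 255/151 ≈ 1.6887)
u(L, F) = -3 (u(L, F) = -1*3 = -3)
u(3, -11) + P*(-493) = -3 + (255/151)*(-493) = -3 - 125715/151 = -126168/151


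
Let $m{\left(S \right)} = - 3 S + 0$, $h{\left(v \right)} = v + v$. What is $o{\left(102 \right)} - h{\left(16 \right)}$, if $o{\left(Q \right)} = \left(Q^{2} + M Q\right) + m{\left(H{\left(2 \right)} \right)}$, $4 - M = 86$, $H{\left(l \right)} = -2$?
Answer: $2014$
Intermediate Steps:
$h{\left(v \right)} = 2 v$
$M = -82$ ($M = 4 - 86 = -82$)
$m{\left(S \right)} = - 3 S$
$o{\left(Q \right)} = 6 + Q^{2} - 82 Q$ ($o{\left(Q \right)} = \left(Q^{2} - 82 Q\right) - -6 = \left(Q^{2} - 82 Q\right) + 6 = 6 + Q^{2} - 82 Q$)
$o{\left(102 \right)} - h{\left(16 \right)} = \left(6 + 102^{2} - 8364\right) - 2 \cdot 16 = \left(6 + 10404 - 8364\right) - 32 = 2046 - 32 = 2014$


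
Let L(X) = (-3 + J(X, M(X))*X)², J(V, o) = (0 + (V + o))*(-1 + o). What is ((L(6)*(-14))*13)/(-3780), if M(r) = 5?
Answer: 32799/10 ≈ 3279.9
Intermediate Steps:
J(V, o) = (-1 + o)*(V + o) (J(V, o) = (V + o)*(-1 + o) = (-1 + o)*(V + o))
L(X) = (-3 + X*(20 + 4*X))² (L(X) = (-3 + (5² - X - 1*5 + X*5)*X)² = (-3 + (25 - X - 5 + 5*X)*X)² = (-3 + (20 + 4*X)*X)² = (-3 + X*(20 + 4*X))²)
((L(6)*(-14))*13)/(-3780) = (((-3 + 4*6*(5 + 6))²*(-14))*13)/(-3780) = (((-3 + 4*6*11)²*(-14))*13)*(-1/3780) = (((-3 + 264)²*(-14))*13)*(-1/3780) = ((261²*(-14))*13)*(-1/3780) = ((68121*(-14))*13)*(-1/3780) = -953694*13*(-1/3780) = -12398022*(-1/3780) = 32799/10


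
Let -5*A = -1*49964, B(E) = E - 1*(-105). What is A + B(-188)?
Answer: 49549/5 ≈ 9909.8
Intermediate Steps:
B(E) = 105 + E (B(E) = E + 105 = 105 + E)
A = 49964/5 (A = -(-1)*49964/5 = -⅕*(-49964) = 49964/5 ≈ 9992.8)
A + B(-188) = 49964/5 + (105 - 188) = 49964/5 - 83 = 49549/5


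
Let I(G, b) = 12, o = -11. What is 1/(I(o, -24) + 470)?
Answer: 1/482 ≈ 0.0020747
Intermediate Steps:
1/(I(o, -24) + 470) = 1/(12 + 470) = 1/482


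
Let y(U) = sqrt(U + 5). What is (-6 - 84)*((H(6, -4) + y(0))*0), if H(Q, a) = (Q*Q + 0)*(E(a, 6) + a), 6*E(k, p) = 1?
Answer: 0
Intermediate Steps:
E(k, p) = 1/6 (E(k, p) = (1/6)*1 = 1/6)
y(U) = sqrt(5 + U)
H(Q, a) = Q**2*(1/6 + a) (H(Q, a) = (Q*Q + 0)*(1/6 + a) = (Q**2 + 0)*(1/6 + a) = Q**2*(1/6 + a))
(-6 - 84)*((H(6, -4) + y(0))*0) = (-6 - 84)*((6**2*(1/6 - 4) + sqrt(5 + 0))*0) = -90*(36*(-23/6) + sqrt(5))*0 = -90*(-138 + sqrt(5))*0 = -90*0 = 0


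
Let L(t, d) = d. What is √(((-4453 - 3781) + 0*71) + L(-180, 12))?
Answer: I*√8222 ≈ 90.675*I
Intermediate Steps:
√(((-4453 - 3781) + 0*71) + L(-180, 12)) = √(((-4453 - 3781) + 0*71) + 12) = √((-8234 + 0) + 12) = √(-8234 + 12) = √(-8222) = I*√8222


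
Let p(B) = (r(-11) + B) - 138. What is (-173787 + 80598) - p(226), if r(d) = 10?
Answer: -93287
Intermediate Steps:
p(B) = -128 + B (p(B) = (10 + B) - 138 = -128 + B)
(-173787 + 80598) - p(226) = (-173787 + 80598) - (-128 + 226) = -93189 - 1*98 = -93189 - 98 = -93287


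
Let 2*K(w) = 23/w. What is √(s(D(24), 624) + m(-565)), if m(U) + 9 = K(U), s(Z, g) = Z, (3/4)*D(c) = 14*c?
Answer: √560533110/1130 ≈ 20.952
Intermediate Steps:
D(c) = 56*c/3 (D(c) = 4*(14*c)/3 = 56*c/3)
K(w) = 23/(2*w) (K(w) = (23/w)/2 = 23/(2*w))
m(U) = -9 + 23/(2*U)
√(s(D(24), 624) + m(-565)) = √((56/3)*24 + (-9 + (23/2)/(-565))) = √(448 + (-9 + (23/2)*(-1/565))) = √(448 + (-9 - 23/1130)) = √(448 - 10193/1130) = √(496047/1130) = √560533110/1130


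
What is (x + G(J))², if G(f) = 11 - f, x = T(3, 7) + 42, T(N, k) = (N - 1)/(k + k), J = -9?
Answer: 189225/49 ≈ 3861.7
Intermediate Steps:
T(N, k) = (-1 + N)/(2*k) (T(N, k) = (-1 + N)/((2*k)) = (-1 + N)*(1/(2*k)) = (-1 + N)/(2*k))
x = 295/7 (x = (½)*(-1 + 3)/7 + 42 = (½)*(⅐)*2 + 42 = ⅐ + 42 = 295/7 ≈ 42.143)
(x + G(J))² = (295/7 + (11 - 1*(-9)))² = (295/7 + (11 + 9))² = (295/7 + 20)² = (435/7)² = 189225/49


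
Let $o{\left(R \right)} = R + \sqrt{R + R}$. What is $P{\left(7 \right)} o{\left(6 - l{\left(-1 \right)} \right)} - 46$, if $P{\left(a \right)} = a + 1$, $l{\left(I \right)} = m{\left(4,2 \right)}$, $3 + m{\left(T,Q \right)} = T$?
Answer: $-6 + 8 \sqrt{10} \approx 19.298$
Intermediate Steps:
$m{\left(T,Q \right)} = -3 + T$
$l{\left(I \right)} = 1$ ($l{\left(I \right)} = -3 + 4 = 1$)
$P{\left(a \right)} = 1 + a$
$o{\left(R \right)} = R + \sqrt{2} \sqrt{R}$ ($o{\left(R \right)} = R + \sqrt{2 R} = R + \sqrt{2} \sqrt{R}$)
$P{\left(7 \right)} o{\left(6 - l{\left(-1 \right)} \right)} - 46 = \left(1 + 7\right) \left(\left(6 - 1\right) + \sqrt{2} \sqrt{6 - 1}\right) - 46 = 8 \left(\left(6 - 1\right) + \sqrt{2} \sqrt{6 - 1}\right) - 46 = 8 \left(5 + \sqrt{2} \sqrt{5}\right) - 46 = 8 \left(5 + \sqrt{10}\right) - 46 = \left(40 + 8 \sqrt{10}\right) - 46 = -6 + 8 \sqrt{10}$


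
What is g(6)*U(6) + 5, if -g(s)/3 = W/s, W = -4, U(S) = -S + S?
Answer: 5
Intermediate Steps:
U(S) = 0
g(s) = 12/s (g(s) = -(-12)/s = 12/s)
g(6)*U(6) + 5 = (12/6)*0 + 5 = (12*(⅙))*0 + 5 = 2*0 + 5 = 0 + 5 = 5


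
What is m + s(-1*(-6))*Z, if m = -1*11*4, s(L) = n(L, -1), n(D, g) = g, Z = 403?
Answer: -447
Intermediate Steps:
s(L) = -1
m = -44 (m = -11*4 = -44)
m + s(-1*(-6))*Z = -44 - 1*403 = -44 - 403 = -447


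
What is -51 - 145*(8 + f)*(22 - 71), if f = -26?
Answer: -127941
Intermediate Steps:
-51 - 145*(8 + f)*(22 - 71) = -51 - 145*(8 - 26)*(22 - 71) = -51 - (-2610)*(-49) = -51 - 145*882 = -51 - 127890 = -127941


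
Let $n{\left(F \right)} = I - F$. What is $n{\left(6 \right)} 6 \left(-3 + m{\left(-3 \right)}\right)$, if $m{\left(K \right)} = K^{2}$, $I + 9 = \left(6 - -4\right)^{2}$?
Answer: $3060$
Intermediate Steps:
$I = 91$ ($I = -9 + \left(6 - -4\right)^{2} = -9 + \left(6 + 4\right)^{2} = -9 + 10^{2} = -9 + 100 = 91$)
$n{\left(F \right)} = 91 - F$
$n{\left(6 \right)} 6 \left(-3 + m{\left(-3 \right)}\right) = \left(91 - 6\right) 6 \left(-3 + \left(-3\right)^{2}\right) = \left(91 - 6\right) 6 \left(-3 + 9\right) = 85 \cdot 6 \cdot 6 = 85 \cdot 36 = 3060$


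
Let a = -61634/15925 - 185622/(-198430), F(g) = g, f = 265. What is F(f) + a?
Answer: 82812539948/315999775 ≈ 262.07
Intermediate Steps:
a = -927400427/315999775 (a = -61634*1/15925 - 185622*(-1/198430) = -61634/15925 + 92811/99215 = -927400427/315999775 ≈ -2.9348)
F(f) + a = 265 - 927400427/315999775 = 82812539948/315999775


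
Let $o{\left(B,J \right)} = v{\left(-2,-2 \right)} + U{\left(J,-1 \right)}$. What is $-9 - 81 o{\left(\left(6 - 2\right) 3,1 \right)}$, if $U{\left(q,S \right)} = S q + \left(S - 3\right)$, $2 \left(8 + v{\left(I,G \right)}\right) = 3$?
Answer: $\frac{1845}{2} \approx 922.5$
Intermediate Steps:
$v{\left(I,G \right)} = - \frac{13}{2}$ ($v{\left(I,G \right)} = -8 + \frac{1}{2} \cdot 3 = -8 + \frac{3}{2} = - \frac{13}{2}$)
$U{\left(q,S \right)} = -3 + S + S q$ ($U{\left(q,S \right)} = S q + \left(-3 + S\right) = -3 + S + S q$)
$o{\left(B,J \right)} = - \frac{21}{2} - J$ ($o{\left(B,J \right)} = - \frac{13}{2} - \left(4 + J\right) = - \frac{21}{2} - J$)
$-9 - 81 o{\left(\left(6 - 2\right) 3,1 \right)} = -9 - 81 \left(- \frac{21}{2} - 1\right) = -9 - - \frac{1863}{2} = -9 + \frac{1863}{2} = \frac{1845}{2}$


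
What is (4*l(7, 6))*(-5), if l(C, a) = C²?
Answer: -980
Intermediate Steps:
(4*l(7, 6))*(-5) = (4*7²)*(-5) = (4*49)*(-5) = 196*(-5) = -980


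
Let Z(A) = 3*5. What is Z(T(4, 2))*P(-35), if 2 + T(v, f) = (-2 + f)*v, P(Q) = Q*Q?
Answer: 18375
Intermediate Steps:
P(Q) = Q²
T(v, f) = -2 + v*(-2 + f) (T(v, f) = -2 + (-2 + f)*v = -2 + v*(-2 + f))
Z(A) = 15
Z(T(4, 2))*P(-35) = 15*(-35)² = 15*1225 = 18375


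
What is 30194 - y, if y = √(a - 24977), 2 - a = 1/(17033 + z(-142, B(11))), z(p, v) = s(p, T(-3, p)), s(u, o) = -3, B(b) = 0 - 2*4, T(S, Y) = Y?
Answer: 30194 - I*√7243271994530/17030 ≈ 30194.0 - 158.03*I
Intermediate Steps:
B(b) = -8 (B(b) = 0 - 8 = -8)
z(p, v) = -3
a = 34059/17030 (a = 2 - 1/(17033 - 3) = 2 - 1/17030 = 34059/17030 ≈ 1.9999)
y = I*√7243271994530/17030 (y = √(34059/17030 - 24977) = √(-425324251/17030) = I*√7243271994530/17030 ≈ 158.03*I)
30194 - y = 30194 - I*√7243271994530/17030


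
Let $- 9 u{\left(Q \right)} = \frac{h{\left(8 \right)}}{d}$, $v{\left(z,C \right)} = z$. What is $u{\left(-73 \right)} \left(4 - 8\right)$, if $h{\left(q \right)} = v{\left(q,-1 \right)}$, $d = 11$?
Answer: $\frac{32}{99} \approx 0.32323$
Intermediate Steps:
$h{\left(q \right)} = q$
$u{\left(Q \right)} = - \frac{8}{99}$ ($u{\left(Q \right)} = - \frac{8 \cdot \frac{1}{11}}{9} = \left(- \frac{1}{9}\right) \frac{8}{11} = - \frac{8}{99}$)
$u{\left(-73 \right)} \left(4 - 8\right) = - \frac{8 \left(4 - 8\right)}{99} = \left(- \frac{8}{99}\right) \left(-4\right) = \frac{32}{99}$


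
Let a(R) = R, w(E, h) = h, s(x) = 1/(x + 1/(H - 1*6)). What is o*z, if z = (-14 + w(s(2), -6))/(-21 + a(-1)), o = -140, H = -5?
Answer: -1400/11 ≈ -127.27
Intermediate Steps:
s(x) = 1/(-1/11 + x) (s(x) = 1/(x + 1/(-5 - 1*6)) = 1/(x + 1/(-5 - 6)) = 1/(x + 1/(-11)) = 1/(x - 1/11) = 1/(-1/11 + x))
z = 10/11 (z = (-14 - 6)/(-21 - 1) = -20/(-22) = -20*(-1/22) = 10/11 ≈ 0.90909)
o*z = -140*10/11 = -1400/11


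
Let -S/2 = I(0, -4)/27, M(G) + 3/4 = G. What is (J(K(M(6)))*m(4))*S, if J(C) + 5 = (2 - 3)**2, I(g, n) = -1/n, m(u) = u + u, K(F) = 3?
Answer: 16/27 ≈ 0.59259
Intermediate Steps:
M(G) = -3/4 + G
m(u) = 2*u
J(C) = -4 (J(C) = -5 + (2 - 3)**2 = -5 + (-1)**2 = -5 + 1 = -4)
S = -1/54 (S = -2*(-1/(-4))/27 = -2*(-1*(-1/4))/27 = -1/(2*27) = -2*1/108 = -1/54 ≈ -0.018519)
(J(K(M(6)))*m(4))*S = -8*4*(-1/54) = -4*8*(-1/54) = -32*(-1/54) = 16/27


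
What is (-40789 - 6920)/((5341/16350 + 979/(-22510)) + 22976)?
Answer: -259821675/125128097 ≈ -2.0764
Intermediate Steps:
(-40789 - 6920)/((5341/16350 + 979/(-22510)) + 22976) = -47709/((5341*(1/16350) + 979*(-1/22510)) + 22976) = -47709/((49/150 - 979/22510) + 22976) = -47709/(47807/168825 + 22976) = -47709/3878971007/168825 = -47709*168825/3878971007 = -259821675/125128097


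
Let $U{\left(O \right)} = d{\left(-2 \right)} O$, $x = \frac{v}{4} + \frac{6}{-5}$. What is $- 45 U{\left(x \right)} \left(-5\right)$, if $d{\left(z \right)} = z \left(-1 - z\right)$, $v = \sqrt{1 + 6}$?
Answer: $540 - \frac{225 \sqrt{7}}{2} \approx 242.35$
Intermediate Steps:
$v = \sqrt{7} \approx 2.6458$
$x = - \frac{6}{5} + \frac{\sqrt{7}}{4}$ ($x = \frac{\sqrt{7}}{4} + \frac{6}{-5} = \sqrt{7} \cdot \frac{1}{4} + 6 \left(- \frac{1}{5}\right) = \frac{\sqrt{7}}{4} - \frac{6}{5} = - \frac{6}{5} + \frac{\sqrt{7}}{4} \approx -0.53856$)
$U{\left(O \right)} = - 2 O$ ($U{\left(O \right)} = \left(-1\right) \left(-2\right) \left(1 - 2\right) O = \left(-1\right) \left(-2\right) \left(-1\right) O = - 2 O$)
$- 45 U{\left(x \right)} \left(-5\right) = - 45 \left(- 2 \left(- \frac{6}{5} + \frac{\sqrt{7}}{4}\right)\right) \left(-5\right) = - 45 \left(\frac{12}{5} - \frac{\sqrt{7}}{2}\right) \left(-5\right) = \left(-108 + \frac{45 \sqrt{7}}{2}\right) \left(-5\right) = 540 - \frac{225 \sqrt{7}}{2}$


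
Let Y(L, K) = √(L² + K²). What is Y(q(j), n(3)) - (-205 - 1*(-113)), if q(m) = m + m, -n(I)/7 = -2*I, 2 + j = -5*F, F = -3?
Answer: 92 + 2*√610 ≈ 141.40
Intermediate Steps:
j = 13 (j = -2 - 5*(-3) = -2 + 15 = 13)
n(I) = 14*I (n(I) = -(-14)*I = 14*I)
q(m) = 2*m
Y(L, K) = √(K² + L²)
Y(q(j), n(3)) - (-205 - 1*(-113)) = √((14*3)² + (2*13)²) - (-205 - 1*(-113)) = √(42² + 26²) - (-205 + 113) = √(1764 + 676) - 1*(-92) = √2440 + 92 = 2*√610 + 92 = 92 + 2*√610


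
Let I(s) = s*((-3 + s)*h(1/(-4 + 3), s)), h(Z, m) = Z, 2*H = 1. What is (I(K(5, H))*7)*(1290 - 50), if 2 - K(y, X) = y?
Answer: -156240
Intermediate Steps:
H = 1/2 (H = (1/2)*1 = 1/2 ≈ 0.50000)
K(y, X) = 2 - y
I(s) = s*(3 - s) (I(s) = s*((-3 + s)/(-4 + 3)) = s*((-3 + s)/(-1)) = s*((-3 + s)*(-1)) = s*(3 - s))
(I(K(5, H))*7)*(1290 - 50) = (((2 - 1*5)*(3 - (2 - 1*5)))*7)*(1290 - 50) = (((2 - 5)*(3 - (2 - 5)))*7)*1240 = (-3*(3 - 1*(-3))*7)*1240 = (-3*(3 + 3)*7)*1240 = (-3*6*7)*1240 = -18*7*1240 = -126*1240 = -156240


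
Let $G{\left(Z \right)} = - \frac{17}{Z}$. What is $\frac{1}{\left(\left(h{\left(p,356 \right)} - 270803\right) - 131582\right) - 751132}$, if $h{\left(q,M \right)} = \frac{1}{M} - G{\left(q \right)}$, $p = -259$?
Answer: $- \frac{92204}{106358887261} \approx -8.6691 \cdot 10^{-7}$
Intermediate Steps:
$h{\left(q,M \right)} = \frac{1}{M} + \frac{17}{q}$ ($h{\left(q,M \right)} = \frac{1}{M} - - \frac{17}{q} = \frac{1}{M} + \frac{17}{q}$)
$\frac{1}{\left(\left(h{\left(p,356 \right)} - 270803\right) - 131582\right) - 751132} = \frac{1}{\left(\left(\left(\frac{1}{356} + \frac{17}{-259}\right) - 270803\right) - 131582\right) - 751132} = \frac{1}{\left(\left(\left(\frac{1}{356} + 17 \left(- \frac{1}{259}\right)\right) - 270803\right) - 131582\right) - 751132} = \frac{1}{\left(\left(\left(\frac{1}{356} - \frac{17}{259}\right) - 270803\right) - 131582\right) - 751132} = \frac{1}{\left(\left(- \frac{5793}{92204} - 270803\right) - 131582\right) - 751132} = \frac{1}{\left(- \frac{24969125605}{92204} - 131582\right) - 751132} = \frac{1}{- \frac{37101512333}{92204} - 751132} = \frac{1}{- \frac{106358887261}{92204}} = - \frac{92204}{106358887261}$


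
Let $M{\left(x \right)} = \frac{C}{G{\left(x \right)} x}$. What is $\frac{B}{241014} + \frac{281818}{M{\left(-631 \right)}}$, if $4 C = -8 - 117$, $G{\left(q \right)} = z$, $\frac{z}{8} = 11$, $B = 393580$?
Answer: $\frac{7543154924444062}{15063375} \approx 5.0076 \cdot 10^{8}$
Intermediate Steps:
$z = 88$ ($z = 8 \cdot 11 = 88$)
$G{\left(q \right)} = 88$
$C = - \frac{125}{4}$ ($C = \frac{-8 - 117}{4} = \frac{1}{4} \left(-125\right) = - \frac{125}{4} \approx -31.25$)
$M{\left(x \right)} = - \frac{125}{352 x}$ ($M{\left(x \right)} = - \frac{125}{4 \cdot 88 x} = - \frac{125 \frac{1}{88 x}}{4} = - \frac{125}{352 x}$)
$\frac{B}{241014} + \frac{281818}{M{\left(-631 \right)}} = \frac{393580}{241014} + \frac{281818}{\left(- \frac{125}{352}\right) \frac{1}{-631}} = 393580 \cdot \frac{1}{241014} + \frac{281818}{\left(- \frac{125}{352}\right) \left(- \frac{1}{631}\right)} = \frac{196790}{120507} + \frac{281818}{\frac{125}{222112}} = \frac{196790}{120507} + 281818 \cdot \frac{222112}{125} = \frac{196790}{120507} + \frac{62595159616}{125} = \frac{7543154924444062}{15063375}$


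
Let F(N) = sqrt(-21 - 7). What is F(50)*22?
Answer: 44*I*sqrt(7) ≈ 116.41*I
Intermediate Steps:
F(N) = 2*I*sqrt(7) (F(N) = sqrt(-28) = 2*I*sqrt(7))
F(50)*22 = (2*I*sqrt(7))*22 = 44*I*sqrt(7)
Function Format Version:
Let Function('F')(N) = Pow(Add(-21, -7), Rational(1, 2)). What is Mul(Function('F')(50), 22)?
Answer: Mul(44, I, Pow(7, Rational(1, 2))) ≈ Mul(116.41, I)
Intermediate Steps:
Function('F')(N) = Mul(2, I, Pow(7, Rational(1, 2))) (Function('F')(N) = Pow(-28, Rational(1, 2)) = Mul(2, I, Pow(7, Rational(1, 2))))
Mul(Function('F')(50), 22) = Mul(Mul(2, I, Pow(7, Rational(1, 2))), 22) = Mul(44, I, Pow(7, Rational(1, 2)))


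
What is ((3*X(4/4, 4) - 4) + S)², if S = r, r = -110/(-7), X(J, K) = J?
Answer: 10609/49 ≈ 216.51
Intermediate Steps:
r = 110/7 (r = -110*(-⅐) = 110/7 ≈ 15.714)
S = 110/7 ≈ 15.714
((3*X(4/4, 4) - 4) + S)² = ((3*(4/4) - 4) + 110/7)² = ((3*(4*(¼)) - 4) + 110/7)² = ((3*1 - 4) + 110/7)² = ((3 - 4) + 110/7)² = (-1 + 110/7)² = (103/7)² = 10609/49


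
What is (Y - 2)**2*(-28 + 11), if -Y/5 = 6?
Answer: -17408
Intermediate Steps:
Y = -30 (Y = -5*6 = -30)
(Y - 2)**2*(-28 + 11) = (-30 - 2)**2*(-28 + 11) = (-32)**2*(-17) = 1024*(-17) = -17408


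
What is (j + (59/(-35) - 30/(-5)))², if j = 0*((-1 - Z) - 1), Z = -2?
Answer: 22801/1225 ≈ 18.613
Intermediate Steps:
j = 0 (j = 0*((-1 - 1*(-2)) - 1) = 0*((-1 + 2) - 1) = 0*(1 - 1) = 0*0 = 0)
(j + (59/(-35) - 30/(-5)))² = (0 + (59/(-35) - 30/(-5)))² = (0 + (59*(-1/35) - 30*(-⅕)))² = (0 + (-59/35 + 6))² = (0 + 151/35)² = (151/35)² = 22801/1225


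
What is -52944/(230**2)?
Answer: -13236/13225 ≈ -1.0008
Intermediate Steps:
-52944/(230**2) = -52944/52900 = -52944*1/52900 = -13236/13225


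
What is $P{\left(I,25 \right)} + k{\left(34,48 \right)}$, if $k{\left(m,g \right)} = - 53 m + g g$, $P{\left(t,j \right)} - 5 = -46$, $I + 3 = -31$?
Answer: $461$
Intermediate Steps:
$I = -34$ ($I = -3 - 31 = -34$)
$P{\left(t,j \right)} = -41$ ($P{\left(t,j \right)} = 5 - 46 = -41$)
$k{\left(m,g \right)} = g^{2} - 53 m$ ($k{\left(m,g \right)} = - 53 m + g^{2} = g^{2} - 53 m$)
$P{\left(I,25 \right)} + k{\left(34,48 \right)} = -41 + \left(48^{2} - 1802\right) = -41 + \left(2304 - 1802\right) = -41 + 502 = 461$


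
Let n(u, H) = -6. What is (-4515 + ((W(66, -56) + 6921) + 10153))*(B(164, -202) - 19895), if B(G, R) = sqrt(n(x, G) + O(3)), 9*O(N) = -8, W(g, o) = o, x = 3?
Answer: -248747185 + 12503*I*sqrt(62)/3 ≈ -2.4875e+8 + 32816.0*I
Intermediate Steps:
O(N) = -8/9 (O(N) = (1/9)*(-8) = -8/9)
B(G, R) = I*sqrt(62)/3 (B(G, R) = sqrt(-6 - 8/9) = sqrt(-62/9) = I*sqrt(62)/3)
(-4515 + ((W(66, -56) + 6921) + 10153))*(B(164, -202) - 19895) = (-4515 + ((-56 + 6921) + 10153))*(I*sqrt(62)/3 - 19895) = (-4515 + (6865 + 10153))*(-19895 + I*sqrt(62)/3) = (-4515 + 17018)*(-19895 + I*sqrt(62)/3) = 12503*(-19895 + I*sqrt(62)/3) = -248747185 + 12503*I*sqrt(62)/3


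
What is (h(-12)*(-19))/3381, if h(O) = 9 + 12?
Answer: -19/161 ≈ -0.11801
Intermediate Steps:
h(O) = 21
(h(-12)*(-19))/3381 = (21*(-19))/3381 = -399*1/3381 = -19/161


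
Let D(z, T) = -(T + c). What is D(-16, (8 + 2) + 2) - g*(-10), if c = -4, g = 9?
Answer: 82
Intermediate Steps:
D(z, T) = 4 - T (D(z, T) = -(T - 4) = -(-4 + T) = 4 - T)
D(-16, (8 + 2) + 2) - g*(-10) = (4 - ((8 + 2) + 2)) - 9*(-10) = (4 - (10 + 2)) - 1*(-90) = (4 - 1*12) + 90 = (4 - 12) + 90 = -8 + 90 = 82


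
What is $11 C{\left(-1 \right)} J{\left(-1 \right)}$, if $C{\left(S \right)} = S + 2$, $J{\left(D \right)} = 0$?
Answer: $0$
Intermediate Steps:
$C{\left(S \right)} = 2 + S$
$11 C{\left(-1 \right)} J{\left(-1 \right)} = 11 \left(2 - 1\right) 0 = 11 \cdot 1 \cdot 0 = 11 \cdot 0 = 0$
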